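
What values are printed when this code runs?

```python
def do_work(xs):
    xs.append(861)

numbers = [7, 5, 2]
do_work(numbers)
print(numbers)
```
[7, 5, 2, 861]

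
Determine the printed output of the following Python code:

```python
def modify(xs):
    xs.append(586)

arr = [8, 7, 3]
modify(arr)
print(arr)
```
[8, 7, 3, 586]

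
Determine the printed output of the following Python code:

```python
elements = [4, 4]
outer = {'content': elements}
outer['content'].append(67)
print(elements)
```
[4, 4, 67]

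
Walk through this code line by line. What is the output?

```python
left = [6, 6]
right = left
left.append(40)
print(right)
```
[6, 6, 40]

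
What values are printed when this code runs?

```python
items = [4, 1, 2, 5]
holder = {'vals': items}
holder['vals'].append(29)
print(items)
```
[4, 1, 2, 5, 29]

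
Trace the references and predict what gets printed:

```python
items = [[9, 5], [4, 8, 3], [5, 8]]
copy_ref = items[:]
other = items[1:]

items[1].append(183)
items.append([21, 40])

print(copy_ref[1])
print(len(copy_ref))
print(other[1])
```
[4, 8, 3, 183]
3
[5, 8]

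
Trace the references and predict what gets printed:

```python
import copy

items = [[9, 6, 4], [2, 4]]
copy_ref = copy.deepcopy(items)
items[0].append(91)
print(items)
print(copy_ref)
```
[[9, 6, 4, 91], [2, 4]]
[[9, 6, 4], [2, 4]]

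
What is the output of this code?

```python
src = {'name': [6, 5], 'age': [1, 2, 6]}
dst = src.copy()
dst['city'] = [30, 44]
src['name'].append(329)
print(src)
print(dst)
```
{'name': [6, 5, 329], 'age': [1, 2, 6]}
{'name': [6, 5, 329], 'age': [1, 2, 6], 'city': [30, 44]}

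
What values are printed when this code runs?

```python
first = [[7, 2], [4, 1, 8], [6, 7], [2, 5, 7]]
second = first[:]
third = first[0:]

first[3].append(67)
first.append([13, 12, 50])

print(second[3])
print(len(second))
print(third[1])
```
[2, 5, 7, 67]
4
[4, 1, 8]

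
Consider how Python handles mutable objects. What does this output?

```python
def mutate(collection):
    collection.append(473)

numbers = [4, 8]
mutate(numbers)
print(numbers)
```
[4, 8, 473]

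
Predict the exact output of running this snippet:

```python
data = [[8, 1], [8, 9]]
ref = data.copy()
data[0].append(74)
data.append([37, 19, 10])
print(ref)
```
[[8, 1, 74], [8, 9]]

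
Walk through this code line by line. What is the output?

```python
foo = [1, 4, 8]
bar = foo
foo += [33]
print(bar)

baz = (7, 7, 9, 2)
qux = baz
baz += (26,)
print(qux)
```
[1, 4, 8, 33]
(7, 7, 9, 2)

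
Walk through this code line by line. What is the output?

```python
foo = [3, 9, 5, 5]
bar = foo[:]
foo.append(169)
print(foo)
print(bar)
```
[3, 9, 5, 5, 169]
[3, 9, 5, 5]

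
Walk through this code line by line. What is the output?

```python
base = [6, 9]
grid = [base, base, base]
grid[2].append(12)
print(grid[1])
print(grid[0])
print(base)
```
[6, 9, 12]
[6, 9, 12]
[6, 9, 12]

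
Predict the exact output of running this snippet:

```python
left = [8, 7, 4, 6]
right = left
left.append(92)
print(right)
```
[8, 7, 4, 6, 92]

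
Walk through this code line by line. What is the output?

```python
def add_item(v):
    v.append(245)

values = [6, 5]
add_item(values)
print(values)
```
[6, 5, 245]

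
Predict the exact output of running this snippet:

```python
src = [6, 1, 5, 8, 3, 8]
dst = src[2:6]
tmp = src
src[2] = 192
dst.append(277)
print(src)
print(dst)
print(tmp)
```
[6, 1, 192, 8, 3, 8]
[5, 8, 3, 8, 277]
[6, 1, 192, 8, 3, 8]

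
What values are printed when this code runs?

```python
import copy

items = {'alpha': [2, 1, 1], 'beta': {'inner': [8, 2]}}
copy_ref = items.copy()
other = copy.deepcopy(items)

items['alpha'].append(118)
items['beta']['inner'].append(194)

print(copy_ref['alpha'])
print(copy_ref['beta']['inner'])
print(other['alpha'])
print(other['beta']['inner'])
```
[2, 1, 1, 118]
[8, 2, 194]
[2, 1, 1]
[8, 2]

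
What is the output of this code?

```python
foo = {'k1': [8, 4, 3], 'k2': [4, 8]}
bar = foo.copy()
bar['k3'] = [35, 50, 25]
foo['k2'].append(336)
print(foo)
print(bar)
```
{'k1': [8, 4, 3], 'k2': [4, 8, 336]}
{'k1': [8, 4, 3], 'k2': [4, 8, 336], 'k3': [35, 50, 25]}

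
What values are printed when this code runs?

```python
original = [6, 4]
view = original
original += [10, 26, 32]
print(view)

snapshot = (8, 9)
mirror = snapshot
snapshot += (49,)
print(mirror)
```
[6, 4, 10, 26, 32]
(8, 9)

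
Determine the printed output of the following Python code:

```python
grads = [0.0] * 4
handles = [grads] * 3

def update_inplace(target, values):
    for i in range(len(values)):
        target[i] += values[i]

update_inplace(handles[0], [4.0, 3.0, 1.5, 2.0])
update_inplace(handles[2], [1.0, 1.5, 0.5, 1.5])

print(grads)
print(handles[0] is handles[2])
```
[5.0, 4.5, 2.0, 3.5]
True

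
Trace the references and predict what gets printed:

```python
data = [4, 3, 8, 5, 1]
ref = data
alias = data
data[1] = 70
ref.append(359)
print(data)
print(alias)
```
[4, 70, 8, 5, 1, 359]
[4, 70, 8, 5, 1, 359]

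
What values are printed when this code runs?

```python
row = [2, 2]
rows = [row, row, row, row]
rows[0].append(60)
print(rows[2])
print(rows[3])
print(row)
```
[2, 2, 60]
[2, 2, 60]
[2, 2, 60]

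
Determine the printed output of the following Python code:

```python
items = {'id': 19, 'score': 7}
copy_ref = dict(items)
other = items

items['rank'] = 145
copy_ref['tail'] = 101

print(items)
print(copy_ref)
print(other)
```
{'id': 19, 'score': 7, 'rank': 145}
{'id': 19, 'score': 7, 'tail': 101}
{'id': 19, 'score': 7, 'rank': 145}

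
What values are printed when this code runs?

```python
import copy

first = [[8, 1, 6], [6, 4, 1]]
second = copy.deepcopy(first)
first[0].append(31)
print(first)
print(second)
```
[[8, 1, 6, 31], [6, 4, 1]]
[[8, 1, 6], [6, 4, 1]]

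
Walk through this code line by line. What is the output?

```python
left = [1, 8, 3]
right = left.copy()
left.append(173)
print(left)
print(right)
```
[1, 8, 3, 173]
[1, 8, 3]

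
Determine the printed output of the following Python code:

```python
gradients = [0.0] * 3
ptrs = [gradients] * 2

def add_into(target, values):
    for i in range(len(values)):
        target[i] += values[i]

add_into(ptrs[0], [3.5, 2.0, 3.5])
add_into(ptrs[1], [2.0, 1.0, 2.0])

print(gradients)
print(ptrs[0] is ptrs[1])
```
[5.5, 3.0, 5.5]
True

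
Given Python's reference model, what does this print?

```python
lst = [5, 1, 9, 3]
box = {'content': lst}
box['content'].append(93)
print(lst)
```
[5, 1, 9, 3, 93]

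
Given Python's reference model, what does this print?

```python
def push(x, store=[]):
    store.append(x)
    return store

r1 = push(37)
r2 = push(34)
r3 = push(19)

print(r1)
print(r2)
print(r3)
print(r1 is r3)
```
[37, 34, 19]
[37, 34, 19]
[37, 34, 19]
True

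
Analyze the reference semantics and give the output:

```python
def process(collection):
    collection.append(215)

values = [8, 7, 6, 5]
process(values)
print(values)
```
[8, 7, 6, 5, 215]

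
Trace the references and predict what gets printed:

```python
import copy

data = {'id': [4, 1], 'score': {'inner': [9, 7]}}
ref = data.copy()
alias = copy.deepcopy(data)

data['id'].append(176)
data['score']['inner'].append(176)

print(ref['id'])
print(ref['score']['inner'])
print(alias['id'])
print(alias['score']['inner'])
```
[4, 1, 176]
[9, 7, 176]
[4, 1]
[9, 7]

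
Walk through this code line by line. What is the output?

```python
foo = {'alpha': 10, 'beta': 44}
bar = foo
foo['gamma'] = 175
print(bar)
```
{'alpha': 10, 'beta': 44, 'gamma': 175}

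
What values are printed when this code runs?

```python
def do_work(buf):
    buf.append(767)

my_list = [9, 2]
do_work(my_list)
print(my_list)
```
[9, 2, 767]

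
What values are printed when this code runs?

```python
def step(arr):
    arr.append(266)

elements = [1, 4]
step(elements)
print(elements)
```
[1, 4, 266]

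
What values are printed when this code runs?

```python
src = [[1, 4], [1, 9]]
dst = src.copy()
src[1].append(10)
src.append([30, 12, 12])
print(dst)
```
[[1, 4], [1, 9, 10]]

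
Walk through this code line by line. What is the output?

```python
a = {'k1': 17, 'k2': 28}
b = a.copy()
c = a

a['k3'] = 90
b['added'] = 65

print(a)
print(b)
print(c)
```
{'k1': 17, 'k2': 28, 'k3': 90}
{'k1': 17, 'k2': 28, 'added': 65}
{'k1': 17, 'k2': 28, 'k3': 90}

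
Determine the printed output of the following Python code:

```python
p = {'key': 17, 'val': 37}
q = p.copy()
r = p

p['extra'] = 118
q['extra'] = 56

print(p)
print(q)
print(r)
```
{'key': 17, 'val': 37, 'extra': 118}
{'key': 17, 'val': 37, 'extra': 56}
{'key': 17, 'val': 37, 'extra': 118}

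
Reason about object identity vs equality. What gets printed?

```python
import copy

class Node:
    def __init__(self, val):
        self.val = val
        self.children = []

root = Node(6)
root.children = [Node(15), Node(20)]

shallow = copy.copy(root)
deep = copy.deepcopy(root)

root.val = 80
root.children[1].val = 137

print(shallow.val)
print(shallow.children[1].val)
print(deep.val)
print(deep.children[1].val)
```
6
137
6
20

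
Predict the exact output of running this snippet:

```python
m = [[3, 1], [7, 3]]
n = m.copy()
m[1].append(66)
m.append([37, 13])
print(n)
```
[[3, 1], [7, 3, 66]]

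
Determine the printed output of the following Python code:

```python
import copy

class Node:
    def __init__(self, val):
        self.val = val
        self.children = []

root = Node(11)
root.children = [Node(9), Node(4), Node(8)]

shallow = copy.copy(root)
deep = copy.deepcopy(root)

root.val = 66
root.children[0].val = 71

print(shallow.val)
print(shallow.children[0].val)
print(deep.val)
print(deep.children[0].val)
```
11
71
11
9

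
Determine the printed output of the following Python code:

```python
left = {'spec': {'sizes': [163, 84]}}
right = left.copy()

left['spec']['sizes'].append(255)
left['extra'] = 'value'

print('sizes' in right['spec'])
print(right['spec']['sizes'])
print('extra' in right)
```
True
[163, 84, 255]
False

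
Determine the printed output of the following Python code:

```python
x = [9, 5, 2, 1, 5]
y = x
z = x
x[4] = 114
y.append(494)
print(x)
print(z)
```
[9, 5, 2, 1, 114, 494]
[9, 5, 2, 1, 114, 494]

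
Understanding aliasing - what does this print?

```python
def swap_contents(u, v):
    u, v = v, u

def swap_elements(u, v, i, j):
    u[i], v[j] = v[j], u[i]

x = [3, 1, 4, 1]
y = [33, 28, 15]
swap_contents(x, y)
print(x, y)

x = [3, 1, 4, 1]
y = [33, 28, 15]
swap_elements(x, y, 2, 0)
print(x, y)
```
[3, 1, 4, 1] [33, 28, 15]
[3, 1, 33, 1] [4, 28, 15]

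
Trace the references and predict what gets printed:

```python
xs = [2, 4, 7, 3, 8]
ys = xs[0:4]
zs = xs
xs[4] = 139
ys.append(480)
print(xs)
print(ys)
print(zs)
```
[2, 4, 7, 3, 139]
[2, 4, 7, 3, 480]
[2, 4, 7, 3, 139]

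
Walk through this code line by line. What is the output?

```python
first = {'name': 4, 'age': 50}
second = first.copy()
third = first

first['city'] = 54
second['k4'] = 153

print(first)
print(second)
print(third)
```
{'name': 4, 'age': 50, 'city': 54}
{'name': 4, 'age': 50, 'k4': 153}
{'name': 4, 'age': 50, 'city': 54}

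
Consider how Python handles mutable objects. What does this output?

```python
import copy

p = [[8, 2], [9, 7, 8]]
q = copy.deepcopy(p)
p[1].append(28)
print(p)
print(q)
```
[[8, 2], [9, 7, 8, 28]]
[[8, 2], [9, 7, 8]]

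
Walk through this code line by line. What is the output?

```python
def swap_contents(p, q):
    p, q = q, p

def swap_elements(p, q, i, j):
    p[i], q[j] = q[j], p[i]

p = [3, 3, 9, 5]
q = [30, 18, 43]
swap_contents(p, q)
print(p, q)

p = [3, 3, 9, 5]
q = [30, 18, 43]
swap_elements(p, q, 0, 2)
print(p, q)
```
[3, 3, 9, 5] [30, 18, 43]
[43, 3, 9, 5] [30, 18, 3]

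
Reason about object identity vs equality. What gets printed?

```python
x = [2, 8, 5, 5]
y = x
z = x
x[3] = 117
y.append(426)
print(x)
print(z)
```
[2, 8, 5, 117, 426]
[2, 8, 5, 117, 426]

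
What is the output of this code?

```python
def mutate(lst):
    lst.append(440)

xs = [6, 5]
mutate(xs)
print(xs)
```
[6, 5, 440]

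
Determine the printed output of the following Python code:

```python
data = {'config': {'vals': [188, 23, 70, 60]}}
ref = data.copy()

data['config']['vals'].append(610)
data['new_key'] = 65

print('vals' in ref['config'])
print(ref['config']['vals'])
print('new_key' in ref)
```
True
[188, 23, 70, 60, 610]
False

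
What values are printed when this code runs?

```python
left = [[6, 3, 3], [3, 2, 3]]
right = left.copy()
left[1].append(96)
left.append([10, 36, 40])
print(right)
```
[[6, 3, 3], [3, 2, 3, 96]]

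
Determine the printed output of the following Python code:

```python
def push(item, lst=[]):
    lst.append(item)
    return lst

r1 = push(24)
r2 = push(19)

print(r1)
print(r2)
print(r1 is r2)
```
[24, 19]
[24, 19]
True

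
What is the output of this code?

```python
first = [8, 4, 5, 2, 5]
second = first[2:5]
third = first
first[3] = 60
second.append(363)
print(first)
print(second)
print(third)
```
[8, 4, 5, 60, 5]
[5, 2, 5, 363]
[8, 4, 5, 60, 5]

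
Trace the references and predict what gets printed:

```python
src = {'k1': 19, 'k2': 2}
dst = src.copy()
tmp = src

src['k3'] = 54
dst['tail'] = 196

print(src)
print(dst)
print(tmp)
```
{'k1': 19, 'k2': 2, 'k3': 54}
{'k1': 19, 'k2': 2, 'tail': 196}
{'k1': 19, 'k2': 2, 'k3': 54}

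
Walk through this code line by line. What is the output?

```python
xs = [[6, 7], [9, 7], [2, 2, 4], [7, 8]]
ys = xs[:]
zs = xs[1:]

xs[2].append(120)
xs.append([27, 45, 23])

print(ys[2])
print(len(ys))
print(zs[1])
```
[2, 2, 4, 120]
4
[2, 2, 4, 120]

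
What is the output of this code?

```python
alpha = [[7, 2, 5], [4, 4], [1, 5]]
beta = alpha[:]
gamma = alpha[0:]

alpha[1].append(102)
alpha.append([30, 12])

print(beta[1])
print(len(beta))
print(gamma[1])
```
[4, 4, 102]
3
[4, 4, 102]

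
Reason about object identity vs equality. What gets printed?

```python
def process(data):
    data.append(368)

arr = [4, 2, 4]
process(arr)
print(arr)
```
[4, 2, 4, 368]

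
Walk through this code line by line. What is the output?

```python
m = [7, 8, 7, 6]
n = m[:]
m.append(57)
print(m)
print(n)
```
[7, 8, 7, 6, 57]
[7, 8, 7, 6]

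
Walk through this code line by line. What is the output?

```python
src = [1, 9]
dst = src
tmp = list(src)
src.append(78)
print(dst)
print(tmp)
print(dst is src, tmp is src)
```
[1, 9, 78]
[1, 9]
True False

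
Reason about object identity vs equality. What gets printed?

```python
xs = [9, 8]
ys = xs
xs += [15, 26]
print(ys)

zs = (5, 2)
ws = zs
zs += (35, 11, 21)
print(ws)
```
[9, 8, 15, 26]
(5, 2)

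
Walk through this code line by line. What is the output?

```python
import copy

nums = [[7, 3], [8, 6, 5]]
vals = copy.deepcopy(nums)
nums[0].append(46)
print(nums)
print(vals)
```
[[7, 3, 46], [8, 6, 5]]
[[7, 3], [8, 6, 5]]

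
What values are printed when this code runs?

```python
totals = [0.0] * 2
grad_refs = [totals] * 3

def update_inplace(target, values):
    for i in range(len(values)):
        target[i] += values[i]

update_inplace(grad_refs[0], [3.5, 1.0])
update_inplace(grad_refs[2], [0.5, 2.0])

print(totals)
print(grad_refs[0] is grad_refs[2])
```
[4.0, 3.0]
True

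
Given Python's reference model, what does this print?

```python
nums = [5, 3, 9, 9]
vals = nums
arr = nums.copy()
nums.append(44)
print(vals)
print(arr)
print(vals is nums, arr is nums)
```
[5, 3, 9, 9, 44]
[5, 3, 9, 9]
True False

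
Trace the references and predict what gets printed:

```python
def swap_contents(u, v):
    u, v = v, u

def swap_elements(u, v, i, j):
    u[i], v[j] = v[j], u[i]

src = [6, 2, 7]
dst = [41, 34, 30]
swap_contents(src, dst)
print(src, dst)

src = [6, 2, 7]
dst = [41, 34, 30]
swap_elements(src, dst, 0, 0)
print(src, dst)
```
[6, 2, 7] [41, 34, 30]
[41, 2, 7] [6, 34, 30]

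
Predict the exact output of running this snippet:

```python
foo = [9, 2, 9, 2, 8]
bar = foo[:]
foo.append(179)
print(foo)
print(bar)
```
[9, 2, 9, 2, 8, 179]
[9, 2, 9, 2, 8]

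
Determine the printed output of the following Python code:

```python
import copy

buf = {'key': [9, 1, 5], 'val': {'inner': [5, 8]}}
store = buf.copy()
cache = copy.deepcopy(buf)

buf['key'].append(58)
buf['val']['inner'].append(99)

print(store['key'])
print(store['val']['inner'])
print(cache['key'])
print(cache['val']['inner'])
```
[9, 1, 5, 58]
[5, 8, 99]
[9, 1, 5]
[5, 8]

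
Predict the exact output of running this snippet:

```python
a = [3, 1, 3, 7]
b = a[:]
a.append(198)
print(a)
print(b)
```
[3, 1, 3, 7, 198]
[3, 1, 3, 7]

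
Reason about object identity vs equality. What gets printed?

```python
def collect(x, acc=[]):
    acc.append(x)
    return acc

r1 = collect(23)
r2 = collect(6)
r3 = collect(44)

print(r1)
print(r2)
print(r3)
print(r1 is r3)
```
[23, 6, 44]
[23, 6, 44]
[23, 6, 44]
True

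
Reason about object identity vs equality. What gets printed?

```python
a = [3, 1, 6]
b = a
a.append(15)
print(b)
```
[3, 1, 6, 15]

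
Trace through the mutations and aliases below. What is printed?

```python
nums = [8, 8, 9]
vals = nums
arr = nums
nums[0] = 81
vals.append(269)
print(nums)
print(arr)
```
[81, 8, 9, 269]
[81, 8, 9, 269]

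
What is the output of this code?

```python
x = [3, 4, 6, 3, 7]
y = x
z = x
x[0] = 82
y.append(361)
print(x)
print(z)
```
[82, 4, 6, 3, 7, 361]
[82, 4, 6, 3, 7, 361]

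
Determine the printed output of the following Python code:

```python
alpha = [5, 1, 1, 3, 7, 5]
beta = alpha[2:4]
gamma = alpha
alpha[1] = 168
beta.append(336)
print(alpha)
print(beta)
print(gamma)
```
[5, 168, 1, 3, 7, 5]
[1, 3, 336]
[5, 168, 1, 3, 7, 5]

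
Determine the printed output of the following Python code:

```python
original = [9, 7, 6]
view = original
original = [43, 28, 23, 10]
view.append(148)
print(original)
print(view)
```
[43, 28, 23, 10]
[9, 7, 6, 148]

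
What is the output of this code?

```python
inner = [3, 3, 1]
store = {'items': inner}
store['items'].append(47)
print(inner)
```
[3, 3, 1, 47]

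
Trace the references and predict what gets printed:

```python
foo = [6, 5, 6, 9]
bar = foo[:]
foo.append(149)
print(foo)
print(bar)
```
[6, 5, 6, 9, 149]
[6, 5, 6, 9]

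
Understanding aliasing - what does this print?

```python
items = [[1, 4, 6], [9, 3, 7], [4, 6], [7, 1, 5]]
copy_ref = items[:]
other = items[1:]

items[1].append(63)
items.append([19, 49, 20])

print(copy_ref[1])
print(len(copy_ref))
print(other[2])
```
[9, 3, 7, 63]
4
[7, 1, 5]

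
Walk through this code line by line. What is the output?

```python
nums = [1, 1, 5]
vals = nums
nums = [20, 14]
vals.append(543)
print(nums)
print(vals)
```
[20, 14]
[1, 1, 5, 543]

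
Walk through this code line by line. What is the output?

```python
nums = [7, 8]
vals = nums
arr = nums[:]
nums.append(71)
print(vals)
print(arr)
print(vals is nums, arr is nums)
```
[7, 8, 71]
[7, 8]
True False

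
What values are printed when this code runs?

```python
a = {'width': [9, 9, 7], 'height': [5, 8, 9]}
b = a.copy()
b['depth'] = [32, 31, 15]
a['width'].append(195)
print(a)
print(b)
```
{'width': [9, 9, 7, 195], 'height': [5, 8, 9]}
{'width': [9, 9, 7, 195], 'height': [5, 8, 9], 'depth': [32, 31, 15]}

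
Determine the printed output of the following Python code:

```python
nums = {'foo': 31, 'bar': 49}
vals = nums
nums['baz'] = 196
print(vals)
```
{'foo': 31, 'bar': 49, 'baz': 196}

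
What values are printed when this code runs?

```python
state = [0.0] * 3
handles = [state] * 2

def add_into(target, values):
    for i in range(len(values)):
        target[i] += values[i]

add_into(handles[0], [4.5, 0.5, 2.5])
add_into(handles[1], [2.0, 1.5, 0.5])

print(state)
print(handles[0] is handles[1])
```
[6.5, 2.0, 3.0]
True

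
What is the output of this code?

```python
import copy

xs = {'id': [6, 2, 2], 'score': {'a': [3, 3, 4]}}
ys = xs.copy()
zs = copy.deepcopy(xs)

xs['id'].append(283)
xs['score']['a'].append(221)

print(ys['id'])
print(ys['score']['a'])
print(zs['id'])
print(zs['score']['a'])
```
[6, 2, 2, 283]
[3, 3, 4, 221]
[6, 2, 2]
[3, 3, 4]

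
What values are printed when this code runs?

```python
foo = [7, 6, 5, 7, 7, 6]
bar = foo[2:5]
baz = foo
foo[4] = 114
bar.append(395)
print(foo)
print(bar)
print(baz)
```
[7, 6, 5, 7, 114, 6]
[5, 7, 7, 395]
[7, 6, 5, 7, 114, 6]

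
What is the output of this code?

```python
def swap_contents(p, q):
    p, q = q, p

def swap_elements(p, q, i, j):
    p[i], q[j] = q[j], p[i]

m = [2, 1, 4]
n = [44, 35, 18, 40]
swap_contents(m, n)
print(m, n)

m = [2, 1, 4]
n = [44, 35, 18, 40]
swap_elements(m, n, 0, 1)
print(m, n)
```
[2, 1, 4] [44, 35, 18, 40]
[35, 1, 4] [44, 2, 18, 40]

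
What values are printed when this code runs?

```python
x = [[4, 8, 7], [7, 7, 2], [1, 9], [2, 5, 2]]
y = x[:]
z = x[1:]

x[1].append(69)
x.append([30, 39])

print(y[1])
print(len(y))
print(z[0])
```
[7, 7, 2, 69]
4
[7, 7, 2, 69]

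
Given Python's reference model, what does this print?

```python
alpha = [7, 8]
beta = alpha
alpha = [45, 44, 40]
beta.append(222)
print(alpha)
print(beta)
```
[45, 44, 40]
[7, 8, 222]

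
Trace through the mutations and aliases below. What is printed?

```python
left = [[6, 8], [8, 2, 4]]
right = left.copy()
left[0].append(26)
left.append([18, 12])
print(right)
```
[[6, 8, 26], [8, 2, 4]]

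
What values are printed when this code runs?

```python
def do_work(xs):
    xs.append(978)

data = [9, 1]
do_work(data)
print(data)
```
[9, 1, 978]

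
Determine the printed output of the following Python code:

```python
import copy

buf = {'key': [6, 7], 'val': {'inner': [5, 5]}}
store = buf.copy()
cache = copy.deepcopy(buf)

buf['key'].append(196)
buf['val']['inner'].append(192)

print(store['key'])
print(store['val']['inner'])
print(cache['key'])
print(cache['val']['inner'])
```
[6, 7, 196]
[5, 5, 192]
[6, 7]
[5, 5]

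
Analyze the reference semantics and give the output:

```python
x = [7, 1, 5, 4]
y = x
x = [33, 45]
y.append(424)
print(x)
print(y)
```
[33, 45]
[7, 1, 5, 4, 424]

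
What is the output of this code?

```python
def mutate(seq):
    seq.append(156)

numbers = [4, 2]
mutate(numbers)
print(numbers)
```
[4, 2, 156]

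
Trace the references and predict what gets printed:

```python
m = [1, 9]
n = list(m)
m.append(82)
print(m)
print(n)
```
[1, 9, 82]
[1, 9]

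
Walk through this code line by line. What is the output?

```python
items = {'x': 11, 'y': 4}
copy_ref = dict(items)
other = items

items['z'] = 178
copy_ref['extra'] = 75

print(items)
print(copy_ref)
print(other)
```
{'x': 11, 'y': 4, 'z': 178}
{'x': 11, 'y': 4, 'extra': 75}
{'x': 11, 'y': 4, 'z': 178}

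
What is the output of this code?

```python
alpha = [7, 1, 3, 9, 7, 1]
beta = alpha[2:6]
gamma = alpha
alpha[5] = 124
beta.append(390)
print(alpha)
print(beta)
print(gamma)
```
[7, 1, 3, 9, 7, 124]
[3, 9, 7, 1, 390]
[7, 1, 3, 9, 7, 124]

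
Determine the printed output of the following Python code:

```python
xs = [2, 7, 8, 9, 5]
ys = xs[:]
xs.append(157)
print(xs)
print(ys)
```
[2, 7, 8, 9, 5, 157]
[2, 7, 8, 9, 5]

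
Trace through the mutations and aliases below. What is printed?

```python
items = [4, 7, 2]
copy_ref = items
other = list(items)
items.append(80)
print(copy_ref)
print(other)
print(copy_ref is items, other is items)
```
[4, 7, 2, 80]
[4, 7, 2]
True False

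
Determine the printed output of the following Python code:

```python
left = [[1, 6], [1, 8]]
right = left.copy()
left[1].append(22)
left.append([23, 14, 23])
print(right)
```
[[1, 6], [1, 8, 22]]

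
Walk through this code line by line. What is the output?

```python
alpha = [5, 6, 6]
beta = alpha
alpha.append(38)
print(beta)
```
[5, 6, 6, 38]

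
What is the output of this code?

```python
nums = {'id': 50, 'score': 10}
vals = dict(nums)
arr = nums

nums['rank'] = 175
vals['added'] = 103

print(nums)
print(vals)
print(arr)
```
{'id': 50, 'score': 10, 'rank': 175}
{'id': 50, 'score': 10, 'added': 103}
{'id': 50, 'score': 10, 'rank': 175}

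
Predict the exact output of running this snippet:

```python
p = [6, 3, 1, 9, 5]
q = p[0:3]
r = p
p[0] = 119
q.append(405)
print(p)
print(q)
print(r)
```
[119, 3, 1, 9, 5]
[6, 3, 1, 405]
[119, 3, 1, 9, 5]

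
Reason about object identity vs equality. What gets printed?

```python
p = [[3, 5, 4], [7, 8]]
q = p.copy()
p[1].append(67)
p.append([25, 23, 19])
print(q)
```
[[3, 5, 4], [7, 8, 67]]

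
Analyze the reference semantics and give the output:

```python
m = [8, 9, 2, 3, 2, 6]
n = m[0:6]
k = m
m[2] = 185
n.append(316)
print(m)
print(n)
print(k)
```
[8, 9, 185, 3, 2, 6]
[8, 9, 2, 3, 2, 6, 316]
[8, 9, 185, 3, 2, 6]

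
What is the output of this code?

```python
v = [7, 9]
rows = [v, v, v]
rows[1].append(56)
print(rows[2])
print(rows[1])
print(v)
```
[7, 9, 56]
[7, 9, 56]
[7, 9, 56]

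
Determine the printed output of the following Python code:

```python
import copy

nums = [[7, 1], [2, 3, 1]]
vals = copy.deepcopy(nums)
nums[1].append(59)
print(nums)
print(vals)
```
[[7, 1], [2, 3, 1, 59]]
[[7, 1], [2, 3, 1]]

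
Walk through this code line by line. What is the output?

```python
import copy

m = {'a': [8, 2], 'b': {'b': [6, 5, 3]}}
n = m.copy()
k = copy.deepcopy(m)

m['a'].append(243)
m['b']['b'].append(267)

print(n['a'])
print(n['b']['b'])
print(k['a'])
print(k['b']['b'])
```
[8, 2, 243]
[6, 5, 3, 267]
[8, 2]
[6, 5, 3]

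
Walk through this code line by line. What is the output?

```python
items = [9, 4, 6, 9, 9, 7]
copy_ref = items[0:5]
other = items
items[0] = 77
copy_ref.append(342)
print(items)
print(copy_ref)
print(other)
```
[77, 4, 6, 9, 9, 7]
[9, 4, 6, 9, 9, 342]
[77, 4, 6, 9, 9, 7]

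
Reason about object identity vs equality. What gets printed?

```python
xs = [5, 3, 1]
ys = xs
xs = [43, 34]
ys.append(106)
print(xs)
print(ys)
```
[43, 34]
[5, 3, 1, 106]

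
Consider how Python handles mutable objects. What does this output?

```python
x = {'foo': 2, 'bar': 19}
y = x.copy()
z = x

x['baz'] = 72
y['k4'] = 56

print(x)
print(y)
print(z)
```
{'foo': 2, 'bar': 19, 'baz': 72}
{'foo': 2, 'bar': 19, 'k4': 56}
{'foo': 2, 'bar': 19, 'baz': 72}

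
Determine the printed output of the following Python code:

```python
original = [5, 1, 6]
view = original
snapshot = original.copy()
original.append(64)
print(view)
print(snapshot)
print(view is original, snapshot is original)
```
[5, 1, 6, 64]
[5, 1, 6]
True False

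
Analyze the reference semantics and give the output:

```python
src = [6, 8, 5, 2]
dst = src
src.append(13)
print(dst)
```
[6, 8, 5, 2, 13]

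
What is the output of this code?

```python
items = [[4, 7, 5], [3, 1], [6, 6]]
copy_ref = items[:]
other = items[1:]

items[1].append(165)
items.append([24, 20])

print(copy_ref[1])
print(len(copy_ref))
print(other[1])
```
[3, 1, 165]
3
[6, 6]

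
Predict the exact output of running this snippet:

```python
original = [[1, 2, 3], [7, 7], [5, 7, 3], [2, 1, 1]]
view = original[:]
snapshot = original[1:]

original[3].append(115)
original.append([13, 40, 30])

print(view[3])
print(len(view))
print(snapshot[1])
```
[2, 1, 1, 115]
4
[5, 7, 3]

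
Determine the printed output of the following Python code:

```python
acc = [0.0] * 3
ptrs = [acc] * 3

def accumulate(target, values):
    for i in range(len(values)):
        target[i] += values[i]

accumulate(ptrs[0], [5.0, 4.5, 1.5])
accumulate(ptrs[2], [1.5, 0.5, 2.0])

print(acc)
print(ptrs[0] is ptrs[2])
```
[6.5, 5.0, 3.5]
True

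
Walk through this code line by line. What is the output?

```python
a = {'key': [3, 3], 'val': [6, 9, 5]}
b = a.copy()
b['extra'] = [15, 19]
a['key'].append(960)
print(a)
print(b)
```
{'key': [3, 3, 960], 'val': [6, 9, 5]}
{'key': [3, 3, 960], 'val': [6, 9, 5], 'extra': [15, 19]}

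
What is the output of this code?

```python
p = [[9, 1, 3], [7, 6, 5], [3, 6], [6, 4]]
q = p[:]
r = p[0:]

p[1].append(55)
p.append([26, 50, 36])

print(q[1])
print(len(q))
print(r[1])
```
[7, 6, 5, 55]
4
[7, 6, 5, 55]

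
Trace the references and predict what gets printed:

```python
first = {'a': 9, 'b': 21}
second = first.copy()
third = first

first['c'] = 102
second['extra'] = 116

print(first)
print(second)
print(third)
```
{'a': 9, 'b': 21, 'c': 102}
{'a': 9, 'b': 21, 'extra': 116}
{'a': 9, 'b': 21, 'c': 102}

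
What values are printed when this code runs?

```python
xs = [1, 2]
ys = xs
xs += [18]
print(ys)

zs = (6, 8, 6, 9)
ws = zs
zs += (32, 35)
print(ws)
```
[1, 2, 18]
(6, 8, 6, 9)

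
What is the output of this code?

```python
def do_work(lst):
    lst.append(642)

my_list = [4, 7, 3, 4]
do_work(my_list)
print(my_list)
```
[4, 7, 3, 4, 642]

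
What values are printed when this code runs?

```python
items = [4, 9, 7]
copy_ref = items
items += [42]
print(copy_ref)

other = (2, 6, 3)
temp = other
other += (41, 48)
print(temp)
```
[4, 9, 7, 42]
(2, 6, 3)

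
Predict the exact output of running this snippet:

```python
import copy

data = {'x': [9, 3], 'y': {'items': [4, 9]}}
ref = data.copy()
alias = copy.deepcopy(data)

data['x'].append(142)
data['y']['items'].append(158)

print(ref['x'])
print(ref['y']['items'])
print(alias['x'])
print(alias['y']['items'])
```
[9, 3, 142]
[4, 9, 158]
[9, 3]
[4, 9]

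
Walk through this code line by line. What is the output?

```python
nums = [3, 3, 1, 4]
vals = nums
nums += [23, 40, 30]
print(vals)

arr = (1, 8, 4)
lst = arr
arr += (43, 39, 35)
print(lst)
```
[3, 3, 1, 4, 23, 40, 30]
(1, 8, 4)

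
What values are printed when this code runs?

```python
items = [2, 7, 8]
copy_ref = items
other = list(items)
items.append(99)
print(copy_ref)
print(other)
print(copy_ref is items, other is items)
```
[2, 7, 8, 99]
[2, 7, 8]
True False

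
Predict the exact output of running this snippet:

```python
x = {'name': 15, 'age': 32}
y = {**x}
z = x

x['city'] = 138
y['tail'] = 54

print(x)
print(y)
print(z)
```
{'name': 15, 'age': 32, 'city': 138}
{'name': 15, 'age': 32, 'tail': 54}
{'name': 15, 'age': 32, 'city': 138}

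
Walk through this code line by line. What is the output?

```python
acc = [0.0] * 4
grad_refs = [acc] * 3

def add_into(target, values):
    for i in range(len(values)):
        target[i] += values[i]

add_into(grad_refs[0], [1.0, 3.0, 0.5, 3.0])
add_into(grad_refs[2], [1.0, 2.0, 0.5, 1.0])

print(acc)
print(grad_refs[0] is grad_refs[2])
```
[2.0, 5.0, 1.0, 4.0]
True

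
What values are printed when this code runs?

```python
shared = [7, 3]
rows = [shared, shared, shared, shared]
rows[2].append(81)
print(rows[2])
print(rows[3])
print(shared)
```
[7, 3, 81]
[7, 3, 81]
[7, 3, 81]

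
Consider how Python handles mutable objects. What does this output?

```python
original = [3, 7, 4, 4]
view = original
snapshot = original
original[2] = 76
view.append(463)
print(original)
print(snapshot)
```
[3, 7, 76, 4, 463]
[3, 7, 76, 4, 463]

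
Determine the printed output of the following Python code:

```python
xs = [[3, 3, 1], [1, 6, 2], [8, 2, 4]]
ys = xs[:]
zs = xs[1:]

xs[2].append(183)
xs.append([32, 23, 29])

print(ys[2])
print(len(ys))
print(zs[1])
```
[8, 2, 4, 183]
3
[8, 2, 4, 183]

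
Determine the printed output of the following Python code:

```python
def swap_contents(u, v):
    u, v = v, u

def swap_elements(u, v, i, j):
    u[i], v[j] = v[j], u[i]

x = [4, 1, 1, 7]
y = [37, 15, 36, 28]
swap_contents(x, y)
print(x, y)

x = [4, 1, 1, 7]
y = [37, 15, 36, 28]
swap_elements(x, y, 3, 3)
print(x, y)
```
[4, 1, 1, 7] [37, 15, 36, 28]
[4, 1, 1, 28] [37, 15, 36, 7]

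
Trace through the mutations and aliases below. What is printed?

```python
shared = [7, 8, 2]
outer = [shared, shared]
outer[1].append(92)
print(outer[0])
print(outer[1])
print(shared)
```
[7, 8, 2, 92]
[7, 8, 2, 92]
[7, 8, 2, 92]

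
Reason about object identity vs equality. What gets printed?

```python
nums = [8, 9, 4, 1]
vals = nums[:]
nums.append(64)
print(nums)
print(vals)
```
[8, 9, 4, 1, 64]
[8, 9, 4, 1]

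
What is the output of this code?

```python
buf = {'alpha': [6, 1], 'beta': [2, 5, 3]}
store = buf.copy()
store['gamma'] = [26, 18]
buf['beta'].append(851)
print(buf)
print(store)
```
{'alpha': [6, 1], 'beta': [2, 5, 3, 851]}
{'alpha': [6, 1], 'beta': [2, 5, 3, 851], 'gamma': [26, 18]}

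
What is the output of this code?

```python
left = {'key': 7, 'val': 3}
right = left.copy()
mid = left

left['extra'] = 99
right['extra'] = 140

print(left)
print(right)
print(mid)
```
{'key': 7, 'val': 3, 'extra': 99}
{'key': 7, 'val': 3, 'extra': 140}
{'key': 7, 'val': 3, 'extra': 99}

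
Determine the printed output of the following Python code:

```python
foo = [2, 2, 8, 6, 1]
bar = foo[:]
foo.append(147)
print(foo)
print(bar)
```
[2, 2, 8, 6, 1, 147]
[2, 2, 8, 6, 1]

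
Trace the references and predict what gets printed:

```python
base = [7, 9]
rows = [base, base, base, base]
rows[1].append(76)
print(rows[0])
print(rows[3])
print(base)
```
[7, 9, 76]
[7, 9, 76]
[7, 9, 76]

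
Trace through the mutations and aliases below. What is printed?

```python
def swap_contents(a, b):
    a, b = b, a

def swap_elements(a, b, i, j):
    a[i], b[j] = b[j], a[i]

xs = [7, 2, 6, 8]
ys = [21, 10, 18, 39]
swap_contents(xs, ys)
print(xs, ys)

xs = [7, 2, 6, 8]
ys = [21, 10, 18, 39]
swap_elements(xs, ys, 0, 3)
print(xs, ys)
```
[7, 2, 6, 8] [21, 10, 18, 39]
[39, 2, 6, 8] [21, 10, 18, 7]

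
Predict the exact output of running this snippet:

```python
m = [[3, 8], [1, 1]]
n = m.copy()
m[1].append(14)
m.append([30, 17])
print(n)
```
[[3, 8], [1, 1, 14]]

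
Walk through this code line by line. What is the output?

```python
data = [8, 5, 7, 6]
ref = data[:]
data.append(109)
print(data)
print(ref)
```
[8, 5, 7, 6, 109]
[8, 5, 7, 6]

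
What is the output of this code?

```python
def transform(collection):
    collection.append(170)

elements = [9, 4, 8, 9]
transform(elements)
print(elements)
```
[9, 4, 8, 9, 170]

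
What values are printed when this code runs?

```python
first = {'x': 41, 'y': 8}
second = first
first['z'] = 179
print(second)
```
{'x': 41, 'y': 8, 'z': 179}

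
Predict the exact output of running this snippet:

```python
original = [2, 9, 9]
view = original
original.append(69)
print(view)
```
[2, 9, 9, 69]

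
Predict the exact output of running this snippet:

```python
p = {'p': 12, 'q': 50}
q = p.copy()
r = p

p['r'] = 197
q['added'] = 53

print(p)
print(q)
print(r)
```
{'p': 12, 'q': 50, 'r': 197}
{'p': 12, 'q': 50, 'added': 53}
{'p': 12, 'q': 50, 'r': 197}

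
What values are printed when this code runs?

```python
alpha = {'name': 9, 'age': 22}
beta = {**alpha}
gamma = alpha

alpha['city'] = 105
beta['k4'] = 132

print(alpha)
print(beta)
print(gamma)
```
{'name': 9, 'age': 22, 'city': 105}
{'name': 9, 'age': 22, 'k4': 132}
{'name': 9, 'age': 22, 'city': 105}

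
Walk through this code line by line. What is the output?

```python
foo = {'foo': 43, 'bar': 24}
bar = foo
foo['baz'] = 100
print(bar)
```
{'foo': 43, 'bar': 24, 'baz': 100}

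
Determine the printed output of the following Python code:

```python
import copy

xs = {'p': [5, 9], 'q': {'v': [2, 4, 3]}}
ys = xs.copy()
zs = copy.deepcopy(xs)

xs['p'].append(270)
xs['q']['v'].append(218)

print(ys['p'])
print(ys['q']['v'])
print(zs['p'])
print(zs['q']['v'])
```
[5, 9, 270]
[2, 4, 3, 218]
[5, 9]
[2, 4, 3]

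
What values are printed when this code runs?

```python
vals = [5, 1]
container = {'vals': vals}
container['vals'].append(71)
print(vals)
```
[5, 1, 71]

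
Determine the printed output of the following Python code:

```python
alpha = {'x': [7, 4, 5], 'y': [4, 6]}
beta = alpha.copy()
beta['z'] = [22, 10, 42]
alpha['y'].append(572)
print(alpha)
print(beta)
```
{'x': [7, 4, 5], 'y': [4, 6, 572]}
{'x': [7, 4, 5], 'y': [4, 6, 572], 'z': [22, 10, 42]}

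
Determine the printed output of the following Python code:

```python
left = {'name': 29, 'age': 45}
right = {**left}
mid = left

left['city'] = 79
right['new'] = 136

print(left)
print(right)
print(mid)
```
{'name': 29, 'age': 45, 'city': 79}
{'name': 29, 'age': 45, 'new': 136}
{'name': 29, 'age': 45, 'city': 79}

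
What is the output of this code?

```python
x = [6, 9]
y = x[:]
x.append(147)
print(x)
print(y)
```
[6, 9, 147]
[6, 9]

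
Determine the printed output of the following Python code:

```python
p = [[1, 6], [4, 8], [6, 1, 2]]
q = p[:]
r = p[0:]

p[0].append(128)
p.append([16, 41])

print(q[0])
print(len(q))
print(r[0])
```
[1, 6, 128]
3
[1, 6, 128]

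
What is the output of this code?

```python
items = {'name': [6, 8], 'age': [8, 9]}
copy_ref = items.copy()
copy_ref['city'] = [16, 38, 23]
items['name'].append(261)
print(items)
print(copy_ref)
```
{'name': [6, 8, 261], 'age': [8, 9]}
{'name': [6, 8, 261], 'age': [8, 9], 'city': [16, 38, 23]}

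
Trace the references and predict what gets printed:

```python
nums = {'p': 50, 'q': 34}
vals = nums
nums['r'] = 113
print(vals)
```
{'p': 50, 'q': 34, 'r': 113}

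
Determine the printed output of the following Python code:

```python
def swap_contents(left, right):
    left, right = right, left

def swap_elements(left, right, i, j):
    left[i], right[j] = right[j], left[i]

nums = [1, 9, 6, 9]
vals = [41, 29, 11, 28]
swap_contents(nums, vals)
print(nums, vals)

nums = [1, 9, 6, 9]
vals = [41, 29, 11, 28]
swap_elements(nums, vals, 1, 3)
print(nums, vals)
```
[1, 9, 6, 9] [41, 29, 11, 28]
[1, 28, 6, 9] [41, 29, 11, 9]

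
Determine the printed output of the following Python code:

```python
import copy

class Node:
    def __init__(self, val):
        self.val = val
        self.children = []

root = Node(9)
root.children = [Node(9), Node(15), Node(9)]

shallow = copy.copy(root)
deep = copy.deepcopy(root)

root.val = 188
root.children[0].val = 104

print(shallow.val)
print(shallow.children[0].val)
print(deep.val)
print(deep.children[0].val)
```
9
104
9
9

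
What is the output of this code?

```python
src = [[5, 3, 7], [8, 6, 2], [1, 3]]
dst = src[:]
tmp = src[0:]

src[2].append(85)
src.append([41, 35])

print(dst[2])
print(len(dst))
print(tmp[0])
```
[1, 3, 85]
3
[5, 3, 7]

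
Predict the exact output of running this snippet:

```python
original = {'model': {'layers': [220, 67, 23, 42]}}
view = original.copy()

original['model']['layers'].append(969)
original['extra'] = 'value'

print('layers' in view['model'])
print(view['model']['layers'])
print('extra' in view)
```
True
[220, 67, 23, 42, 969]
False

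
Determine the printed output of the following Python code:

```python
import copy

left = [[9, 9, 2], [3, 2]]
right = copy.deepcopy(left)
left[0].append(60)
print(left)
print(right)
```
[[9, 9, 2, 60], [3, 2]]
[[9, 9, 2], [3, 2]]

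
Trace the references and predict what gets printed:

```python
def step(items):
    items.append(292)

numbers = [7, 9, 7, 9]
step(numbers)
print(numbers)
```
[7, 9, 7, 9, 292]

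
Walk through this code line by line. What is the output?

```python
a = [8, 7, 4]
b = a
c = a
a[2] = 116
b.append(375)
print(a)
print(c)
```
[8, 7, 116, 375]
[8, 7, 116, 375]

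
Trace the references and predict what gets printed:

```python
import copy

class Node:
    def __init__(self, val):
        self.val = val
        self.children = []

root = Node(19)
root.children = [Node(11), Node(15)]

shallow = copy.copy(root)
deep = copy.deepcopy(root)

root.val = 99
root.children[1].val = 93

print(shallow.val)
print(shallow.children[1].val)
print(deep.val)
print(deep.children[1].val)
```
19
93
19
15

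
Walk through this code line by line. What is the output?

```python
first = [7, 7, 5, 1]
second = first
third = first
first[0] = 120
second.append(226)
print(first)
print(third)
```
[120, 7, 5, 1, 226]
[120, 7, 5, 1, 226]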